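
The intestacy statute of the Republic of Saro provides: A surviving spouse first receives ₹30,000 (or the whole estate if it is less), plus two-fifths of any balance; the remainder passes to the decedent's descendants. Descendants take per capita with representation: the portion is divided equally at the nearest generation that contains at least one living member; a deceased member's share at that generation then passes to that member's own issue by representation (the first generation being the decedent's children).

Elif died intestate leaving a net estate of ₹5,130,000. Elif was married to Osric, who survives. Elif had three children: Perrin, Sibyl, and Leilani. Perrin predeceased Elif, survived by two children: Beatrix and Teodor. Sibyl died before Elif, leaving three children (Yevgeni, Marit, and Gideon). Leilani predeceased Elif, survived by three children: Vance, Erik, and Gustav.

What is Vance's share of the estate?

Vance receives ₹382,500.

Osric first takes ₹30,000, leaving a balance of ₹5,100,000. Osric then takes two-fifths of the balance (₹2,040,000), for a total of ₹2,070,000. The remaining ₹3,060,000 passes to the descendants.
No child survives, so the initial division is made at the grandchildren's generation.
The descendants' portion (₹3,060,000) is divided into 8 shares of ₹382,500: Beatrix, Teodor, Yevgeni, Marit, Gideon, Vance, Erik, and Gustav each take ₹382,500.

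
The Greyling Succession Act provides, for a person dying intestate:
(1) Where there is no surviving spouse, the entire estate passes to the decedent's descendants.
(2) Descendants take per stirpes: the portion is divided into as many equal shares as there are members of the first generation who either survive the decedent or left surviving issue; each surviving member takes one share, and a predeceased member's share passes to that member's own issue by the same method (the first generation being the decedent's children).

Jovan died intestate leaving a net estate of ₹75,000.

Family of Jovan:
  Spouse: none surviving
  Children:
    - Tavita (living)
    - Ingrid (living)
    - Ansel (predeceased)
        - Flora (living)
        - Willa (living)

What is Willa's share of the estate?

The entire ₹75,000 passes to the descendants.
That amount (₹75,000) is divided into 3 shares of ₹25,000: Tavita and Ingrid each take ₹25,000; Ansel's ₹25,000 share passes to Ansel's issue.
Ansel's share (₹25,000) is divided into 2 shares of ₹12,500: Flora and Willa each take ₹12,500.

Willa receives ₹12,500.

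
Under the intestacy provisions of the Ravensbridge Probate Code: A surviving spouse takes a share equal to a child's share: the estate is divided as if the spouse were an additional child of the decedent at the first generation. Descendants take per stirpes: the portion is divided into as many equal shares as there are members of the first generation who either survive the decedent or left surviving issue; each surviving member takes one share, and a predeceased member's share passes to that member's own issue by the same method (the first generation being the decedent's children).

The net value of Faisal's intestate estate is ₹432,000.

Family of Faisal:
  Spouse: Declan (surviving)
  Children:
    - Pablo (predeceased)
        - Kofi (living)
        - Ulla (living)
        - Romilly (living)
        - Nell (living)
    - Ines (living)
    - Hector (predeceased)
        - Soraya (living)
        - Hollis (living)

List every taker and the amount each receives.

The spouse counts as an additional share at the children's level, so there are 4 primary shares of ₹108,000. Declan takes one such share (₹108,000).
The children's combined portion (₹324,000) is divided into 3 shares of ₹108,000: Ines takes ₹108,000; Pablo's ₹108,000 share passes to Pablo's issue; Hector's ₹108,000 share passes to Hector's issue.
Pablo's share (₹108,000) is divided into 4 shares of ₹27,000: Kofi, Ulla, Romilly, and Nell each take ₹27,000.
Hector's share (₹108,000) is divided into 2 shares of ₹54,000: Soraya and Hollis each take ₹54,000.

Declan: ₹108,000; Kofi: ₹27,000; Ulla: ₹27,000; Romilly: ₹27,000; Nell: ₹27,000; Ines: ₹108,000; Soraya: ₹54,000; Hollis: ₹54,000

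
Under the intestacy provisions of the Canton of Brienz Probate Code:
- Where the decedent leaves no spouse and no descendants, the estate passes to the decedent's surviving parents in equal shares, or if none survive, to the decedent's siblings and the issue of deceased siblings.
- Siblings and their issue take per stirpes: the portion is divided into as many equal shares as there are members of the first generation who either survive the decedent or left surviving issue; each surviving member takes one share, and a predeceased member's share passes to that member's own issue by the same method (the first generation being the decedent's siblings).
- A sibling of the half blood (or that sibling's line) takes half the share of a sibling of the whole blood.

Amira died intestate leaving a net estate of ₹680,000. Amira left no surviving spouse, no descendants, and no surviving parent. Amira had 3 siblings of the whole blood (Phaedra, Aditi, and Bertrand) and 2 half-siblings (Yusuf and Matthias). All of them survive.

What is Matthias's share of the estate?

Matthias receives ₹85,000.

The entire ₹680,000 passes to the siblings and their issue.
Counting each half-blood sibling's line as half a unit, there are 4 units in ₹680,000, so one unit is ₹170,000. Whole-blood lines (Phaedra, Aditi, and Bertrand) take ₹170,000 each; half-blood lines (Yusuf and Matthias) take ₹85,000 each.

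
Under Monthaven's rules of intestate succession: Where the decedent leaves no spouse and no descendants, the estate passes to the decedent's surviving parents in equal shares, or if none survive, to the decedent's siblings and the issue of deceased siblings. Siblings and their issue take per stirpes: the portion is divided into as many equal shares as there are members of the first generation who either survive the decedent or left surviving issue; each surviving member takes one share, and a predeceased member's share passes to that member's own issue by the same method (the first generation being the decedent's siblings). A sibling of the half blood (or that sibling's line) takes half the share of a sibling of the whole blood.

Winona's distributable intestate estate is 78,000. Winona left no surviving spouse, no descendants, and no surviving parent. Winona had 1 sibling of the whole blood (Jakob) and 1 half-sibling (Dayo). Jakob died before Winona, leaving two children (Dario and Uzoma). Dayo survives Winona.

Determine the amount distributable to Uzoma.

Uzoma receives 26,000.

The entire 78,000 passes to the siblings and their issue.
Counting each half-blood sibling's line as half a unit, there are 3/2 units in 78,000, so one unit is 52,000. Whole-blood lines (Jakob) take 52,000 each; half-blood lines (Dayo) take 26,000 each.
Jakob's share (52,000) is divided into 2 shares of 26,000: Dario and Uzoma each take 26,000.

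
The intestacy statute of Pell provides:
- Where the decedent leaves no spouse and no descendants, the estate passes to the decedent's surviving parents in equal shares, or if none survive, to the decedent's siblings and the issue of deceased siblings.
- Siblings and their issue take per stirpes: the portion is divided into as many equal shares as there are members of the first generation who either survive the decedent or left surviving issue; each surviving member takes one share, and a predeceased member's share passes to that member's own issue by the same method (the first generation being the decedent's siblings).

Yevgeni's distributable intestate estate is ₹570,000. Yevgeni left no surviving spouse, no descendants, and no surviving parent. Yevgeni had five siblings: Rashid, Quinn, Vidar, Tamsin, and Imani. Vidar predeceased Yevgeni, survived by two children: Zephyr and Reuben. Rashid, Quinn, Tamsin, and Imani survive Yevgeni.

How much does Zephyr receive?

The entire ₹570,000 passes to the siblings and their issue.
That amount (₹570,000) is divided into 5 shares of ₹114,000: Rashid, Quinn, Tamsin, and Imani each take ₹114,000; Vidar's ₹114,000 share passes to Vidar's issue.
Vidar's share (₹114,000) is divided into 2 shares of ₹57,000: Zephyr and Reuben each take ₹57,000.

Zephyr receives ₹57,000.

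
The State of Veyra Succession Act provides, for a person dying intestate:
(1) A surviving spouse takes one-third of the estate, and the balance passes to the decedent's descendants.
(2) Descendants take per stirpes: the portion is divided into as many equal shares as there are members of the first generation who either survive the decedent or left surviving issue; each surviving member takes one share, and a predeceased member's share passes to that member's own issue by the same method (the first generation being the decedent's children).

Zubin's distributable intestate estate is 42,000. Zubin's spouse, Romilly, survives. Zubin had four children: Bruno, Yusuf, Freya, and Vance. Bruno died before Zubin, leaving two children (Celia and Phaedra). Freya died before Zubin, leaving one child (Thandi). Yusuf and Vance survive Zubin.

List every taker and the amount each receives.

Romilly: 14,000; Celia: 3,500; Phaedra: 3,500; Yusuf: 7,000; Thandi: 7,000; Vance: 7,000

Romilly takes one-third of 42,000 = 14,000. The remaining 28,000 passes to the descendants.
The descendants' portion (28,000) is divided into 4 shares of 7,000: Yusuf and Vance each take 7,000; Bruno's 7,000 share passes to Bruno's issue; Freya's 7,000 share passes to Freya's issue.
Bruno's share (7,000) is divided into 2 shares of 3,500: Celia and Phaedra each take 3,500.
Freya's share (7,000) passes entirely to Thandi.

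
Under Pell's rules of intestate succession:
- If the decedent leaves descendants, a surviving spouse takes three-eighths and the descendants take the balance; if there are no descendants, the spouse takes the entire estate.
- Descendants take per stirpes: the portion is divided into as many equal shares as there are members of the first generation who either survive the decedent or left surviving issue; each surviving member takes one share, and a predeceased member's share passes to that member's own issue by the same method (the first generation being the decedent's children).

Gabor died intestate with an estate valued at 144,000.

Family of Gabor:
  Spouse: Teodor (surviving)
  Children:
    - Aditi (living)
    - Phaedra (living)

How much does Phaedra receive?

Phaedra receives 45,000.

Teodor takes three-eighths of 144,000 = 54,000. The remaining 90,000 passes to the descendants.
The descendants' portion (90,000) is divided into 2 shares of 45,000: Aditi and Phaedra each take 45,000.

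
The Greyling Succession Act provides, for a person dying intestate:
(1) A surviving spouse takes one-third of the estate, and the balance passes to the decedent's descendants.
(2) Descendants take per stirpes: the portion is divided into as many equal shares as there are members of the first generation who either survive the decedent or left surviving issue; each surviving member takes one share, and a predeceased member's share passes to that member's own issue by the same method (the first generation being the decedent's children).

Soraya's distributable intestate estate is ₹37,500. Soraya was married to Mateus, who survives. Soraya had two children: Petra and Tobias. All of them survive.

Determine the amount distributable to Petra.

Petra receives ₹12,500.

Mateus takes one-third of ₹37,500 = ₹12,500. The remaining ₹25,000 passes to the descendants.
The descendants' portion (₹25,000) is divided into 2 shares of ₹12,500: Petra and Tobias each take ₹12,500.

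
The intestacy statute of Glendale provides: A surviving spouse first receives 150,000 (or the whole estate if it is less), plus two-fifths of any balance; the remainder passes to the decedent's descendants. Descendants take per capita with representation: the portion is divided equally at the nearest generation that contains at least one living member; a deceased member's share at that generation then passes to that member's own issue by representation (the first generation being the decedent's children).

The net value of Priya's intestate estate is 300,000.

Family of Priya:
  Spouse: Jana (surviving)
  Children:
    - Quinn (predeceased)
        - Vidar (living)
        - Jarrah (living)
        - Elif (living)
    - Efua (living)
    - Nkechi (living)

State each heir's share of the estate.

Jana: 210,000; Vidar: 10,000; Jarrah: 10,000; Elif: 10,000; Efua: 30,000; Nkechi: 30,000

Jana first takes 150,000, leaving a balance of 150,000. Jana then takes two-fifths of the balance (60,000), for a total of 210,000. The remaining 90,000 passes to the descendants.
The descendants' portion (90,000) is divided into 3 shares of 30,000: Efua and Nkechi each take 30,000; Quinn's 30,000 share passes to Quinn's issue.
Quinn's share (30,000) is divided into 3 shares of 10,000: Vidar, Jarrah, and Elif each take 10,000.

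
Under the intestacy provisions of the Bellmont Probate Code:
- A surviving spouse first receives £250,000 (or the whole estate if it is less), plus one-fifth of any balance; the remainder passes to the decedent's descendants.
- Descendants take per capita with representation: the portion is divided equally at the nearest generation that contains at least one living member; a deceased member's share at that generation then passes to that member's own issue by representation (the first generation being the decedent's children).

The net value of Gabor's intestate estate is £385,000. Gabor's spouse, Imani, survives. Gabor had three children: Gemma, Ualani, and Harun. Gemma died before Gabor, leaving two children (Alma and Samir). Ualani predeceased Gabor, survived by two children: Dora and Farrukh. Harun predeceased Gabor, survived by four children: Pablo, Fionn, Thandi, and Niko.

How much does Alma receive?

Alma receives £13,500.

Imani first takes £250,000, leaving a balance of £135,000. Imani then takes one-fifth of the balance (£27,000), for a total of £277,000. The remaining £108,000 passes to the descendants.
No child survives, so the initial division is made at the grandchildren's generation.
The descendants' portion (£108,000) is divided into 8 shares of £13,500: Alma, Samir, Dora, Farrukh, Pablo, Fionn, Thandi, and Niko each take £13,500.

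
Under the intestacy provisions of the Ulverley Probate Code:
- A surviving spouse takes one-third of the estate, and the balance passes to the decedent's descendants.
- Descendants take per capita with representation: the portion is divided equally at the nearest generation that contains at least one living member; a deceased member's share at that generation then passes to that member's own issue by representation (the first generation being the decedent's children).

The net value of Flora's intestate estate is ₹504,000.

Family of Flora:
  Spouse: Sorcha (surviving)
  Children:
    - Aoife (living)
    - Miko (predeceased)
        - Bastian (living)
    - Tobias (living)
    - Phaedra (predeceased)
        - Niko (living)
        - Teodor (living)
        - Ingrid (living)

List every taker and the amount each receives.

Sorcha takes one-third of ₹504,000 = ₹168,000. The remaining ₹336,000 passes to the descendants.
The descendants' portion (₹336,000) is divided into 4 shares of ₹84,000: Aoife and Tobias each take ₹84,000; Miko's ₹84,000 share passes to Miko's issue; Phaedra's ₹84,000 share passes to Phaedra's issue.
Miko's share (₹84,000) passes entirely to Bastian.
Phaedra's share (₹84,000) is divided into 3 shares of ₹28,000: Niko, Teodor, and Ingrid each take ₹28,000.

Sorcha: ₹168,000; Aoife: ₹84,000; Bastian: ₹84,000; Tobias: ₹84,000; Niko: ₹28,000; Teodor: ₹28,000; Ingrid: ₹28,000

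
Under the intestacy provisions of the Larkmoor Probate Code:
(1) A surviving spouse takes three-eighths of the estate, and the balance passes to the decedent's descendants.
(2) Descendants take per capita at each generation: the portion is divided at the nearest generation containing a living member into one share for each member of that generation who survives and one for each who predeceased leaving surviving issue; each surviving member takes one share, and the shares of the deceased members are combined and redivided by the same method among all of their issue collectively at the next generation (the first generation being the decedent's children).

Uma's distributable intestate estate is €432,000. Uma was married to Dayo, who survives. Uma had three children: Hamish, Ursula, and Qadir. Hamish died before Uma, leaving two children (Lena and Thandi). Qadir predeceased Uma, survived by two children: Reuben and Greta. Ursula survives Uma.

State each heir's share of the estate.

Dayo: €162,000; Lena: €45,000; Thandi: €45,000; Ursula: €90,000; Reuben: €45,000; Greta: €45,000

Dayo takes three-eighths of €432,000 = €162,000. The remaining €270,000 passes to the descendants.
The descendants' portion (€270,000) is divided at the children's generation into 3 shares of €90,000. Ursula takes €90,000. The 2 shares of the deceased (Hamish and Qadir) are combined into a pool of €180,000.
That pool (€180,000) is divided at the grandchildren's generation equally among Lena, Thandi, Reuben, and Greta: €45,000 each.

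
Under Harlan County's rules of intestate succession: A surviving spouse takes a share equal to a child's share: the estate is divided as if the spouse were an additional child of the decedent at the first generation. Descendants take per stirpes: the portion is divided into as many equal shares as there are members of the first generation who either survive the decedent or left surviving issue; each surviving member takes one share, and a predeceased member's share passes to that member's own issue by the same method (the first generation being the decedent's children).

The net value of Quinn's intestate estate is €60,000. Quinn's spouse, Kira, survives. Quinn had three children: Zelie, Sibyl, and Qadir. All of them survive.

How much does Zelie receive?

Zelie receives €15,000.

The spouse counts as an additional share at the children's level, so there are 4 primary shares of €15,000. Kira takes one such share (€15,000).
The children's combined portion (€45,000) is divided into 3 shares of €15,000: Zelie, Sibyl, and Qadir each take €15,000.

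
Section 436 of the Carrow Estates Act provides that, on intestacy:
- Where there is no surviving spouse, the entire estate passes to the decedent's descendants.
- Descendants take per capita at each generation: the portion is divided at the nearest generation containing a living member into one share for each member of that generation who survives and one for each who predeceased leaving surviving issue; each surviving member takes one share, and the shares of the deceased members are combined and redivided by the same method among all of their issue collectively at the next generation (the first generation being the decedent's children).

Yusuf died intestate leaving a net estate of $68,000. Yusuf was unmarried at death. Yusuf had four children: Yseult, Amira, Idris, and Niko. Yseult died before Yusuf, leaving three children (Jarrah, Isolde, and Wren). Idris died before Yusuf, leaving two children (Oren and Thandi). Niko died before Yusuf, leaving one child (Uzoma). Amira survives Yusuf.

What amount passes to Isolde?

Isolde receives $8,500.

The entire $68,000 passes to the descendants.
That amount ($68,000) is divided at the children's generation into 4 shares of $17,000. Amira takes $17,000. The 3 shares of the deceased (Yseult, Idris, and Niko) are combined into a pool of $51,000.
That pool ($51,000) is divided at the grandchildren's generation equally among Jarrah, Isolde, Wren, Oren, Thandi, and Uzoma: $8,500 each.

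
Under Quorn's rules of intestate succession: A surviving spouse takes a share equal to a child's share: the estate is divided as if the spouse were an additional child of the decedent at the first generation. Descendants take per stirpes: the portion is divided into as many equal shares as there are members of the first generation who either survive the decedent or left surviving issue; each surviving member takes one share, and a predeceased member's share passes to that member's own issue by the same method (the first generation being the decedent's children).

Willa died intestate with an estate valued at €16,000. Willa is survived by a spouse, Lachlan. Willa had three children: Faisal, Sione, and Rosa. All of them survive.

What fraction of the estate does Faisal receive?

Faisal receives 1/4 of the estate.

The spouse counts as an additional share at the children's level, so there are 4 primary shares of €4,000. Lachlan takes one such share (€4,000).
The children's combined portion (€12,000) is divided into 3 shares of €4,000: Faisal, Sione, and Rosa each take €4,000.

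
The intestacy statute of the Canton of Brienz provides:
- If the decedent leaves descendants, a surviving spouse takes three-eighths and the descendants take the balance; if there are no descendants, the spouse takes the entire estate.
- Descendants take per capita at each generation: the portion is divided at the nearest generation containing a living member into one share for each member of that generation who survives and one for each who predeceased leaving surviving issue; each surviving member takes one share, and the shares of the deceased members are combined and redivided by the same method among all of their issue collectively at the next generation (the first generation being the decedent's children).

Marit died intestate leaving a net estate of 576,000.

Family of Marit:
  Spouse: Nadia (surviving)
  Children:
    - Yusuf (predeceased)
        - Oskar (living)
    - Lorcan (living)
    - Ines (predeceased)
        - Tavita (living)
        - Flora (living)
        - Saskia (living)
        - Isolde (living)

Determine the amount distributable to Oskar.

Nadia takes three-eighths of 576,000 = 216,000. The remaining 360,000 passes to the descendants.
The descendants' portion (360,000) is divided at the children's generation into 3 shares of 120,000. Lorcan takes 120,000. The 2 shares of the deceased (Yusuf and Ines) are combined into a pool of 240,000.
That pool (240,000) is divided at the grandchildren's generation equally among Oskar, Tavita, Flora, Saskia, and Isolde: 48,000 each.

Oskar receives 48,000.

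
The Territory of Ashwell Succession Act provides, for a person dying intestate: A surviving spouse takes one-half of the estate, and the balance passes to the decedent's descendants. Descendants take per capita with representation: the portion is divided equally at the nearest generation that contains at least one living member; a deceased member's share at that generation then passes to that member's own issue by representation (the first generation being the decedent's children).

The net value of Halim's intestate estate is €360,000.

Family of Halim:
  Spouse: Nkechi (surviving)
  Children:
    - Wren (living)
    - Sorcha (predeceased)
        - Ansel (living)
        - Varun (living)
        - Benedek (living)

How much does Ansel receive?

Nkechi takes one-half of €360,000 = €180,000. The remaining €180,000 passes to the descendants.
The descendants' portion (€180,000) is divided into 2 shares of €90,000: Wren takes €90,000; Sorcha's €90,000 share passes to Sorcha's issue.
Sorcha's share (€90,000) is divided into 3 shares of €30,000: Ansel, Varun, and Benedek each take €30,000.

Ansel receives €30,000.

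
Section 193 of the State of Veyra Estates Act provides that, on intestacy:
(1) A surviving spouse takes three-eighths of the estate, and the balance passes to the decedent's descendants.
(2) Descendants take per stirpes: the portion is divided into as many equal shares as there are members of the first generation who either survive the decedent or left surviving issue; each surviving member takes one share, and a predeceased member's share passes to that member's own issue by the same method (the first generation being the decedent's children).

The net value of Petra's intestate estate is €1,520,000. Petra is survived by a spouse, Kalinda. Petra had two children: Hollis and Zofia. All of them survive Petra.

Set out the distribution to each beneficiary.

Kalinda takes three-eighths of €1,520,000 = €570,000. The remaining €950,000 passes to the descendants.
The descendants' portion (€950,000) is divided into 2 shares of €475,000: Hollis and Zofia each take €475,000.

Kalinda: €570,000; Hollis: €475,000; Zofia: €475,000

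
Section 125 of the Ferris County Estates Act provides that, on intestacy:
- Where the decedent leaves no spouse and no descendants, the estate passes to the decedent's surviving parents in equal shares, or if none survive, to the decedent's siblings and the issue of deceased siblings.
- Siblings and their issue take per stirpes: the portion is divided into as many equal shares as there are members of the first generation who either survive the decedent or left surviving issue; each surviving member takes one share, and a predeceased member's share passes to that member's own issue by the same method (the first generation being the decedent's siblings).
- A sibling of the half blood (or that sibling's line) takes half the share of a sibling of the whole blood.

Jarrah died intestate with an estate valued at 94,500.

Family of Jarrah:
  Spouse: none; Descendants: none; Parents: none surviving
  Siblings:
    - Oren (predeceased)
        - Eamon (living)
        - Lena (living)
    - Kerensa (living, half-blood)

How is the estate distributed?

The entire 94,500 passes to the siblings and their issue.
Counting each half-blood sibling's line as half a unit, there are 3/2 units in 94,500, so one unit is 63,000. Whole-blood lines (Oren) take 63,000 each; half-blood lines (Kerensa) take 31,500 each.
Oren's share (63,000) is divided into 2 shares of 31,500: Eamon and Lena each take 31,500.

Eamon: 31,500; Lena: 31,500; Kerensa: 31,500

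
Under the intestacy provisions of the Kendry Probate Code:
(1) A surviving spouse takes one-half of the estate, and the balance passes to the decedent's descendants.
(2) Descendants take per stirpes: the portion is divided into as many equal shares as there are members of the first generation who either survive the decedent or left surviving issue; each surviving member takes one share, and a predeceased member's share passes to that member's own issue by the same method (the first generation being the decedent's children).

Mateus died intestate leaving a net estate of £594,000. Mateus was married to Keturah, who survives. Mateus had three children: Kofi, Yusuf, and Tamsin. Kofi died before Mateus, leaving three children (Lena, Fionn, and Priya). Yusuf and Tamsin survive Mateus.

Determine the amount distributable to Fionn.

Fionn receives £33,000.

Keturah takes one-half of £594,000 = £297,000. The remaining £297,000 passes to the descendants.
The descendants' portion (£297,000) is divided into 3 shares of £99,000: Yusuf and Tamsin each take £99,000; Kofi's £99,000 share passes to Kofi's issue.
Kofi's share (£99,000) is divided into 3 shares of £33,000: Lena, Fionn, and Priya each take £33,000.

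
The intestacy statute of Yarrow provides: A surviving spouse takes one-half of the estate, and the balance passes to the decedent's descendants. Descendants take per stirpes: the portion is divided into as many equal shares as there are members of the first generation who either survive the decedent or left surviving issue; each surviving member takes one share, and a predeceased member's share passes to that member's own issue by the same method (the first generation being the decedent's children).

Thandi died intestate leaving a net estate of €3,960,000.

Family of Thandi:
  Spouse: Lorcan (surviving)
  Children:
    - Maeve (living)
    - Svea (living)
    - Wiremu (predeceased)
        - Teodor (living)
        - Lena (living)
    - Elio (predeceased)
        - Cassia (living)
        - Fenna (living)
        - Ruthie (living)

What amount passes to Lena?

Lena receives €247,500.

Lorcan takes one-half of €3,960,000 = €1,980,000. The remaining €1,980,000 passes to the descendants.
The descendants' portion (€1,980,000) is divided into 4 shares of €495,000: Maeve and Svea each take €495,000; Wiremu's €495,000 share passes to Wiremu's issue; Elio's €495,000 share passes to Elio's issue.
Wiremu's share (€495,000) is divided into 2 shares of €247,500: Teodor and Lena each take €247,500.
Elio's share (€495,000) is divided into 3 shares of €165,000: Cassia, Fenna, and Ruthie each take €165,000.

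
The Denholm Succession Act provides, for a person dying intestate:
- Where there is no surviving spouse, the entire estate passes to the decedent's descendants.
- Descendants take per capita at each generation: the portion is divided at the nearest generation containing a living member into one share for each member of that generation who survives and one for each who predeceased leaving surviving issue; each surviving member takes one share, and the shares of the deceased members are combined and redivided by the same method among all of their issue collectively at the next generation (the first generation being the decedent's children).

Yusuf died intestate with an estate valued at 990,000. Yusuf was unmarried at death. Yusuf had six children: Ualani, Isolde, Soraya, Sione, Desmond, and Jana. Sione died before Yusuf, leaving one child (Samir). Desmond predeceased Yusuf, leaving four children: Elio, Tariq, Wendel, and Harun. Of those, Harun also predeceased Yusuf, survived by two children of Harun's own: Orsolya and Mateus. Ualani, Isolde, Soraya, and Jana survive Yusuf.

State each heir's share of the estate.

The entire 990,000 passes to the descendants.
That amount (990,000) is divided at the children's generation into 6 shares of 165,000. Ualani, Isolde, Soraya, and Jana each take 165,000. The 2 shares of the deceased (Sione and Desmond) are combined into a pool of 330,000.
That pool (330,000) is divided at the grandchildren's generation into 5 shares of 66,000. Samir, Elio, Tariq, and Wendel each take 66,000. The remaining share for the deceased Harun (66,000) is carried to the next generation.
That pool (66,000) is divided at the great-grandchildren's generation equally among Orsolya and Mateus: 33,000 each.

Ualani: 165,000; Isolde: 165,000; Soraya: 165,000; Samir: 66,000; Elio: 66,000; Tariq: 66,000; Wendel: 66,000; Orsolya: 33,000; Mateus: 33,000; Jana: 165,000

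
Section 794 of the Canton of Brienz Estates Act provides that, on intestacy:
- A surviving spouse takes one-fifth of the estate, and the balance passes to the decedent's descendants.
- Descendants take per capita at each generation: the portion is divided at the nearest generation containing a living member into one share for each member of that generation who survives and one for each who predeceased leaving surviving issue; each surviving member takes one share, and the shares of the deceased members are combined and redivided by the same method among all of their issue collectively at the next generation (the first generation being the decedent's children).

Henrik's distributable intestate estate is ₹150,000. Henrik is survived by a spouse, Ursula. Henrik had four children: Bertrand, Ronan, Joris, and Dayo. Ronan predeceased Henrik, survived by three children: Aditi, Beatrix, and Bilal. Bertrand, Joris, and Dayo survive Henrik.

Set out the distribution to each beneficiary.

Ursula: ₹30,000; Bertrand: ₹30,000; Aditi: ₹10,000; Beatrix: ₹10,000; Bilal: ₹10,000; Joris: ₹30,000; Dayo: ₹30,000

Ursula takes one-fifth of ₹150,000 = ₹30,000. The remaining ₹120,000 passes to the descendants.
The descendants' portion (₹120,000) is divided at the children's generation into 4 shares of ₹30,000. Bertrand, Joris, and Dayo each take ₹30,000. The remaining share for the deceased Ronan (₹30,000) is carried to the next generation.
That pool (₹30,000) is divided at the grandchildren's generation equally among Aditi, Beatrix, and Bilal: ₹10,000 each.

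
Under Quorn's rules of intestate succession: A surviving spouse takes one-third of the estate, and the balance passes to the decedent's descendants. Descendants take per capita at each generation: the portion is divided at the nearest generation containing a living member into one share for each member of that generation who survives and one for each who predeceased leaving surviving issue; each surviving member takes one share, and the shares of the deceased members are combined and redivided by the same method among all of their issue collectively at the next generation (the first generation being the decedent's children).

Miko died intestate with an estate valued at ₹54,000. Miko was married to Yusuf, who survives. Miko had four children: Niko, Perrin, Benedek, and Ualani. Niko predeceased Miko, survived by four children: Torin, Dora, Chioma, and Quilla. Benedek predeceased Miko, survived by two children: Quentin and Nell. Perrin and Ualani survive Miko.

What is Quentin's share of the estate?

Yusuf takes one-third of ₹54,000 = ₹18,000. The remaining ₹36,000 passes to the descendants.
The descendants' portion (₹36,000) is divided at the children's generation into 4 shares of ₹9,000. Perrin and Ualani each take ₹9,000. The 2 shares of the deceased (Niko and Benedek) are combined into a pool of ₹18,000.
That pool (₹18,000) is divided at the grandchildren's generation equally among Torin, Dora, Chioma, Quilla, Quentin, and Nell: ₹3,000 each.

Quentin receives ₹3,000.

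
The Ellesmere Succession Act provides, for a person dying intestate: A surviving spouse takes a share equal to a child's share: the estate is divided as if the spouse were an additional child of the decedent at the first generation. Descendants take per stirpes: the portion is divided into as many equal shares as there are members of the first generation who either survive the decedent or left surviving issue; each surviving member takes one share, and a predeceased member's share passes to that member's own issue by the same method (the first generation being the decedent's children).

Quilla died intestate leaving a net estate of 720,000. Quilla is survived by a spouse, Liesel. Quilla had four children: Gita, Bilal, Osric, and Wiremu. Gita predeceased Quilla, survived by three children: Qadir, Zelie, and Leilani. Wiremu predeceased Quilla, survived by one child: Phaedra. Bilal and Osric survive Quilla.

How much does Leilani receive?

Leilani receives 48,000.

The spouse counts as an additional share at the children's level, so there are 5 primary shares of 144,000. Liesel takes one such share (144,000).
The children's combined portion (576,000) is divided into 4 shares of 144,000: Bilal and Osric each take 144,000; Gita's 144,000 share passes to Gita's issue; Wiremu's 144,000 share passes to Wiremu's issue.
Gita's share (144,000) is divided into 3 shares of 48,000: Qadir, Zelie, and Leilani each take 48,000.
Wiremu's share (144,000) passes entirely to Phaedra.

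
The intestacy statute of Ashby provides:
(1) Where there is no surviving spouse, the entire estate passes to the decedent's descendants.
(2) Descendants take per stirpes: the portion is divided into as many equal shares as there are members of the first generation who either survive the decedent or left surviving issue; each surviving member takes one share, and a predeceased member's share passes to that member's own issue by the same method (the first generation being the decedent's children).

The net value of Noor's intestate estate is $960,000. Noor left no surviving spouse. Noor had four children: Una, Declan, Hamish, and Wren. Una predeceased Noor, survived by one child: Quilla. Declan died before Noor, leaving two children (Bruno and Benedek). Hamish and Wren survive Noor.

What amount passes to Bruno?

The entire $960,000 passes to the descendants.
That amount ($960,000) is divided into 4 shares of $240,000: Hamish and Wren each take $240,000; Una's $240,000 share passes to Una's issue; Declan's $240,000 share passes to Declan's issue.
Una's share ($240,000) passes entirely to Quilla.
Declan's share ($240,000) is divided into 2 shares of $120,000: Bruno and Benedek each take $120,000.

Bruno receives $120,000.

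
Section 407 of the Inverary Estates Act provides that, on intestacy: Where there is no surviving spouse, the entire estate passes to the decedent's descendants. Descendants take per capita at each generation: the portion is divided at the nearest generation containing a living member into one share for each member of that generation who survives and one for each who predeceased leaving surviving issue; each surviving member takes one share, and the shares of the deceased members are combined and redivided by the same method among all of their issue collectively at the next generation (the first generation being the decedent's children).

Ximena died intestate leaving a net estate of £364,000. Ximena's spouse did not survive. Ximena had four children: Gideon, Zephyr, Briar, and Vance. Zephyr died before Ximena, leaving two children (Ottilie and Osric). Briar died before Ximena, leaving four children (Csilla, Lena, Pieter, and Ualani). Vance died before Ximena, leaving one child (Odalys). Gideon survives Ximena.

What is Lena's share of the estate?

Lena receives £39,000.

The entire £364,000 passes to the descendants.
That amount (£364,000) is divided at the children's generation into 4 shares of £91,000. Gideon takes £91,000. The 3 shares of the deceased (Zephyr, Briar, and Vance) are combined into a pool of £273,000.
That pool (£273,000) is divided at the grandchildren's generation equally among Ottilie, Osric, Csilla, Lena, Pieter, Ualani, and Odalys: £39,000 each.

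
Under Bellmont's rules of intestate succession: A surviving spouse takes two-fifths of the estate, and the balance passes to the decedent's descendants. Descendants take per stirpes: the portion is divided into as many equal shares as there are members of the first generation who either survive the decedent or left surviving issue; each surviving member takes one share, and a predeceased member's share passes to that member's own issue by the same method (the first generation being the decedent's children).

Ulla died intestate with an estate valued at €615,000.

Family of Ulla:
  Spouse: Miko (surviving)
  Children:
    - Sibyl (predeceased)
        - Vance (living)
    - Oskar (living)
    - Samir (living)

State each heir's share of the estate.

Miko: €246,000; Vance: €123,000; Oskar: €123,000; Samir: €123,000

Miko takes two-fifths of €615,000 = €246,000. The remaining €369,000 passes to the descendants.
The descendants' portion (€369,000) is divided into 3 shares of €123,000: Oskar and Samir each take €123,000; Sibyl's €123,000 share passes to Sibyl's issue.
Sibyl's share (€123,000) passes entirely to Vance.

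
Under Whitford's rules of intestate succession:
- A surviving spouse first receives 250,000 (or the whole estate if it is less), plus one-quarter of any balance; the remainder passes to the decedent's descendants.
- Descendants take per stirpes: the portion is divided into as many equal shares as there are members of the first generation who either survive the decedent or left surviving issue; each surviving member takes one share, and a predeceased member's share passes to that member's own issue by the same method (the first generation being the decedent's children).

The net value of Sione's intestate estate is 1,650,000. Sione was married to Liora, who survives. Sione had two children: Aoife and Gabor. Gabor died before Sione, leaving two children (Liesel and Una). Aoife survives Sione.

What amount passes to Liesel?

Liesel receives 262,500.

Liora first takes 250,000, leaving a balance of 1,400,000. Liora then takes one-quarter of the balance (350,000), for a total of 600,000. The remaining 1,050,000 passes to the descendants.
The descendants' portion (1,050,000) is divided into 2 shares of 525,000: Aoife takes 525,000; Gabor's 525,000 share passes to Gabor's issue.
Gabor's share (525,000) is divided into 2 shares of 262,500: Liesel and Una each take 262,500.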